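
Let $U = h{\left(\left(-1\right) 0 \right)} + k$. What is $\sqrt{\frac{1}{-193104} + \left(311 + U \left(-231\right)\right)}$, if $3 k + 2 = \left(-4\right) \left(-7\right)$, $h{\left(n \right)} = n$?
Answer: $\frac{i \sqrt{48654290885}}{5364} \approx 41.122 i$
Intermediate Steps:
$k = \frac{26}{3}$ ($k = - \frac{2}{3} + \frac{\left(-4\right) \left(-7\right)}{3} = - \frac{2}{3} + \frac{1}{3} \cdot 28 = - \frac{2}{3} + \frac{28}{3} = \frac{26}{3} \approx 8.6667$)
$U = \frac{26}{3}$ ($U = \left(-1\right) 0 + \frac{26}{3} = 0 + \frac{26}{3} = \frac{26}{3} \approx 8.6667$)
$\sqrt{\frac{1}{-193104} + \left(311 + U \left(-231\right)\right)} = \sqrt{\frac{1}{-193104} + \left(311 + \frac{26}{3} \left(-231\right)\right)} = \sqrt{- \frac{1}{193104} + \left(311 - 2002\right)} = \sqrt{- \frac{1}{193104} - 1691} = \sqrt{- \frac{326538865}{193104}} = \frac{i \sqrt{48654290885}}{5364}$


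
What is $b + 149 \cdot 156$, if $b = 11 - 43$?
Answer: $23212$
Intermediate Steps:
$b = -32$
$b + 149 \cdot 156 = -32 + 149 \cdot 156 = -32 + 23244 = 23212$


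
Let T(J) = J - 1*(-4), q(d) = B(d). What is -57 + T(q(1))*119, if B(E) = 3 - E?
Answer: 657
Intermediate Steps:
q(d) = 3 - d
T(J) = 4 + J (T(J) = J + 4 = 4 + J)
-57 + T(q(1))*119 = -57 + (4 + (3 - 1*1))*119 = -57 + (4 + (3 - 1))*119 = -57 + (4 + 2)*119 = -57 + 6*119 = -57 + 714 = 657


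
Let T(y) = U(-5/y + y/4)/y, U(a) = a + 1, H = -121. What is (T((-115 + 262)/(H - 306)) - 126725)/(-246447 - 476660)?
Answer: 20329273/115960068 ≈ 0.17531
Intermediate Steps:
U(a) = 1 + a
T(y) = (1 - 5/y + y/4)/y (T(y) = (1 + (-5/y + y/4))/y = (1 - 5/y + y/4)/y)
(T((-115 + 262)/(H - 306)) - 126725)/(-246447 - 476660) = ((-5 + (-115 + 262)/(-121 - 306) + ((-115 + 262)/(-121 - 306))²/4)/((-115 + 262)/(-121 - 306))² - 126725)/(-246447 - 476660) = ((-5 + 147/(-427) + (147/(-427))²/4)/(147/(-427))² - 126725)/(-723107) = ((-5 + 147*(-1/427) + (147*(-1/427))²/4)/(147*(-1/427))² - 126725)*(-1/723107) = ((-5 - 21/61 + (-21/61)²/4)/(-21/61)² - 126725)*(-1/723107) = (3721*(-5 - 21/61 + (¼)*(441/3721))/441 - 126725)*(-1/723107) = (3721*(-5 - 21/61 + 441/14884)/441 - 126725)*(-1/723107) = ((3721/441)*(-79103/14884) - 126725)*(-1/723107) = (-79103/1764 - 126725)*(-1/723107) = -223622003/1764*(-1/723107) = 20329273/115960068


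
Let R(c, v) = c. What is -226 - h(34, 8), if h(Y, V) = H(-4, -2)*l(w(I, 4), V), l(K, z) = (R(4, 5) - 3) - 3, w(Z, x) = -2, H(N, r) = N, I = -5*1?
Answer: -234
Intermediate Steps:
I = -5
l(K, z) = -2 (l(K, z) = (4 - 3) - 3 = 1 - 3 = -2)
h(Y, V) = 8 (h(Y, V) = -4*(-2) = 8)
-226 - h(34, 8) = -226 - 1*8 = -226 - 8 = -234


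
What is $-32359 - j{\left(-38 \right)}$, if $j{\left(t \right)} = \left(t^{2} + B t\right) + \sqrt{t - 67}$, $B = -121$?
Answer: $-38401 - i \sqrt{105} \approx -38401.0 - 10.247 i$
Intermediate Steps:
$j{\left(t \right)} = t^{2} + \sqrt{-67 + t} - 121 t$ ($j{\left(t \right)} = \left(t^{2} - 121 t\right) + \sqrt{t - 67} = \left(t^{2} - 121 t\right) + \sqrt{-67 + t} = t^{2} + \sqrt{-67 + t} - 121 t$)
$-32359 - j{\left(-38 \right)} = -32359 - \left(\left(-38\right)^{2} + \sqrt{-67 - 38} - -4598\right) = -32359 - \left(1444 + \sqrt{-105} + 4598\right) = -32359 - \left(1444 + i \sqrt{105} + 4598\right) = -32359 - \left(6042 + i \sqrt{105}\right) = -38401 - i \sqrt{105}$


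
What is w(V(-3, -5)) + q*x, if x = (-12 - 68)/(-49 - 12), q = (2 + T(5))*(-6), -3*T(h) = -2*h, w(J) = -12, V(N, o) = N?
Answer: -3292/61 ≈ -53.967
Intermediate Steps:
T(h) = 2*h/3 (T(h) = -(-2)*h/3 = 2*h/3)
q = -32 (q = (2 + (⅔)*5)*(-6) = (2 + 10/3)*(-6) = (16/3)*(-6) = -32)
x = 80/61 (x = -80/(-61) = -80*(-1/61) = 80/61 ≈ 1.3115)
w(V(-3, -5)) + q*x = -12 - 32*80/61 = -12 - 2560/61 = -3292/61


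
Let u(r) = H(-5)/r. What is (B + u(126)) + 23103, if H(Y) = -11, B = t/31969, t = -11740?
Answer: 13294174969/575442 ≈ 23103.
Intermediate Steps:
B = -11740/31969 ≈ -0.36723
u(r) = -11/r
(B + u(126)) + 23103 = (-11740/31969 - 11/126) + 23103 = -261557/575442 + 23103 = 13294174969/575442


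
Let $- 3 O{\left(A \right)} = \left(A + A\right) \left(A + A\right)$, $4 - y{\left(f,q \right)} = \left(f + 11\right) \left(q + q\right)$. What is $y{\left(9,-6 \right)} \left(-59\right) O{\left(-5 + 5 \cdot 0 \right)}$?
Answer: $\frac{1439600}{3} \approx 4.7987 \cdot 10^{5}$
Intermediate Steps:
$y{\left(f,q \right)} = 4 - 2 q \left(11 + f\right)$ ($y{\left(f,q \right)} = 4 - \left(f + 11\right) \left(q + q\right) = 4 - \left(11 + f\right) 2 q = 4 - 2 q \left(11 + f\right)$)
$O{\left(A \right)} = - \frac{4 A^{2}}{3}$ ($O{\left(A \right)} = - \frac{\left(A + A\right) \left(A + A\right)}{3} = - \frac{2 A 2 A}{3} = - \frac{4 A^{2}}{3}$)
$y{\left(9,-6 \right)} \left(-59\right) O{\left(-5 + 5 \cdot 0 \right)} = \left(4 - -132 - 18 \left(-6\right)\right) \left(-59\right) \left(- \frac{4 \left(-5 + 5 \cdot 0\right)^{2}}{3}\right) = \left(4 + 132 + 108\right) \left(-59\right) \left(- \frac{4 \left(-5 + 0\right)^{2}}{3}\right) = 244 \left(-59\right) \left(- \frac{4 \left(-5\right)^{2}}{3}\right) = - 14396 \left(\left(- \frac{4}{3}\right) 25\right) = \left(-14396\right) \left(- \frac{100}{3}\right) = \frac{1439600}{3}$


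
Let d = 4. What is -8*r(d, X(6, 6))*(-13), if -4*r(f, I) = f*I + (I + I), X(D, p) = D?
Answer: -936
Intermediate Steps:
r(f, I) = -I/2 - I*f/4 (r(f, I) = -(f*I + (I + I))/4 = -(I*f + 2*I)/4 = -(2*I + I*f)/4 = -I/2 - I*f/4)
-8*r(d, X(6, 6))*(-13) = -(-2)*6*(2 + 4)*(-13) = -(-2)*6*6*(-13) = -8*(-9)*(-13) = 72*(-13) = -936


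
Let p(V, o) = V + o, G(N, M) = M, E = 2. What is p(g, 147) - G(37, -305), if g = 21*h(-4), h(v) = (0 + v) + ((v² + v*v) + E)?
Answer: 1082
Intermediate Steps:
h(v) = 2 + v + 2*v² (h(v) = (0 + v) + ((v² + v*v) + 2) = v + ((v² + v²) + 2) = v + (2*v² + 2) = v + (2 + 2*v²) = 2 + v + 2*v²)
g = 630 (g = 21*(2 - 4 + 2*(-4)²) = 21*(2 - 4 + 2*16) = 21*(2 - 4 + 32) = 21*30 = 630)
p(g, 147) - G(37, -305) = (630 + 147) - 1*(-305) = 777 + 305 = 1082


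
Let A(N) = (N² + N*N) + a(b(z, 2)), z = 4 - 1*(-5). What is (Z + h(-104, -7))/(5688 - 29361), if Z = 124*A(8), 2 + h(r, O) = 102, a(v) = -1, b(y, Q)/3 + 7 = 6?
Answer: -15848/23673 ≈ -0.66945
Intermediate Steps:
z = 9 (z = 4 + 5 = 9)
b(y, Q) = -3 (b(y, Q) = -21 + 3*6 = -21 + 18 = -3)
A(N) = -1 + 2*N² (A(N) = (N² + N*N) - 1 = (N² + N²) - 1 = 2*N² - 1 = -1 + 2*N²)
h(r, O) = 100 (h(r, O) = -2 + 102 = 100)
Z = 15748 (Z = 124*(-1 + 2*8²) = 124*(-1 + 2*64) = 124*(-1 + 128) = 124*127 = 15748)
(Z + h(-104, -7))/(5688 - 29361) = (15748 + 100)/(5688 - 29361) = 15848/(-23673) = 15848*(-1/23673) = -15848/23673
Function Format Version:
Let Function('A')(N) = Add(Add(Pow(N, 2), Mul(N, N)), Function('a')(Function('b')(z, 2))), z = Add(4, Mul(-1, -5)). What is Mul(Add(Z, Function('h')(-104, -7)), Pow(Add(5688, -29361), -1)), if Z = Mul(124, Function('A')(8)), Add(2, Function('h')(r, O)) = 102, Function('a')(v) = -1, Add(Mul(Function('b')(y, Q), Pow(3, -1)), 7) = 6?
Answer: Rational(-15848, 23673) ≈ -0.66945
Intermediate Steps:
z = 9 (z = Add(4, 5) = 9)
Function('b')(y, Q) = -3 (Function('b')(y, Q) = Add(-21, Mul(3, 6)) = Add(-21, 18) = -3)
Function('A')(N) = Add(-1, Mul(2, Pow(N, 2))) (Function('A')(N) = Add(Add(Pow(N, 2), Mul(N, N)), -1) = Add(Add(Pow(N, 2), Pow(N, 2)), -1) = Add(Mul(2, Pow(N, 2)), -1) = Add(-1, Mul(2, Pow(N, 2))))
Function('h')(r, O) = 100 (Function('h')(r, O) = Add(-2, 102) = 100)
Z = 15748 (Z = Mul(124, Add(-1, Mul(2, Pow(8, 2)))) = Mul(124, Add(-1, Mul(2, 64))) = Mul(124, Add(-1, 128)) = Mul(124, 127) = 15748)
Mul(Add(Z, Function('h')(-104, -7)), Pow(Add(5688, -29361), -1)) = Mul(Add(15748, 100), Pow(Add(5688, -29361), -1)) = Mul(15848, Pow(-23673, -1)) = Mul(15848, Rational(-1, 23673)) = Rational(-15848, 23673)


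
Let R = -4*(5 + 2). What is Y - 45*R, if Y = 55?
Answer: 1315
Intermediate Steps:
R = -28 (R = -4*7 = -28)
Y - 45*R = 55 - 45*(-28) = 55 + 1260 = 1315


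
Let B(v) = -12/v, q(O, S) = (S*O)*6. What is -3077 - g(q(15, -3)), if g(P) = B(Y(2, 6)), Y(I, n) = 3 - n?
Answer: -3081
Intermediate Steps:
q(O, S) = 6*O*S (q(O, S) = (O*S)*6 = 6*O*S)
g(P) = 4 (g(P) = -12/(3 - 1*6) = -12/(3 - 6) = -12/(-3) = -12*(-⅓) = 4)
-3077 - g(q(15, -3)) = -3077 - 1*4 = -3077 - 4 = -3081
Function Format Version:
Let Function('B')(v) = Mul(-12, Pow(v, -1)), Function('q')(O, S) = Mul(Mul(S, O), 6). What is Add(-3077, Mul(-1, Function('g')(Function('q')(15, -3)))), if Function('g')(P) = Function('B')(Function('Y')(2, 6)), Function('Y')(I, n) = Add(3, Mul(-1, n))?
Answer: -3081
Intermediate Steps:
Function('q')(O, S) = Mul(6, O, S) (Function('q')(O, S) = Mul(Mul(O, S), 6) = Mul(6, O, S))
Function('g')(P) = 4 (Function('g')(P) = Mul(-12, Pow(Add(3, Mul(-1, 6)), -1)) = Mul(-12, Pow(Add(3, -6), -1)) = Mul(-12, Pow(-3, -1)) = Mul(-12, Rational(-1, 3)) = 4)
Add(-3077, Mul(-1, Function('g')(Function('q')(15, -3)))) = Add(-3077, Mul(-1, 4)) = Add(-3077, -4) = -3081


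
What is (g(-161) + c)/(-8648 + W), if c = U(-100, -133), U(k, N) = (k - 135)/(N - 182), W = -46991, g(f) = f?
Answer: 10096/3505257 ≈ 0.0028802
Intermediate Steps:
U(k, N) = (-135 + k)/(-182 + N)
c = 47/63 (c = (-135 - 100)/(-182 - 133) = -235/(-315) = -1/315*(-235) = 47/63 ≈ 0.74603)
(g(-161) + c)/(-8648 + W) = (-161 + 47/63)/(-8648 - 46991) = -10096/63/(-55639) = -10096/63*(-1/55639) = 10096/3505257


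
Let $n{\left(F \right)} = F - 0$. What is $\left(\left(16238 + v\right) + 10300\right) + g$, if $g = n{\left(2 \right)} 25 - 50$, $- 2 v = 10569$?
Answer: $\frac{42507}{2} \approx 21254.0$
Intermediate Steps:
$v = - \frac{10569}{2}$ ($v = \left(- \frac{1}{2}\right) 10569 = - \frac{10569}{2} \approx -5284.5$)
$n{\left(F \right)} = F$ ($n{\left(F \right)} = F + 0 = F$)
$g = 0$ ($g = 2 \cdot 25 - 50 = 50 - 50 = 0$)
$\left(\left(16238 + v\right) + 10300\right) + g = \left(\left(16238 - \frac{10569}{2}\right) + 10300\right) + 0 = \left(\frac{21907}{2} + 10300\right) + 0 = \frac{42507}{2} + 0 = \frac{42507}{2}$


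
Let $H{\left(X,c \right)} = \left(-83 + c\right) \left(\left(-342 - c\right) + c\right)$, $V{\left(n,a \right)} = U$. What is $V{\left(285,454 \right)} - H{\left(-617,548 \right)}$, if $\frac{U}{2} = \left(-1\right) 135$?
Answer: $158760$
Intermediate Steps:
$U = -270$ ($U = 2 \left(\left(-1\right) 135\right) = 2 \left(-135\right) = -270$)
$V{\left(n,a \right)} = -270$
$H{\left(X,c \right)} = 28386 - 342 c$ ($H{\left(X,c \right)} = \left(-83 + c\right) \left(-342\right) = 28386 - 342 c$)
$V{\left(285,454 \right)} - H{\left(-617,548 \right)} = -270 - \left(28386 - 187416\right) = -270 - -159030 = -270 + 159030 = 158760$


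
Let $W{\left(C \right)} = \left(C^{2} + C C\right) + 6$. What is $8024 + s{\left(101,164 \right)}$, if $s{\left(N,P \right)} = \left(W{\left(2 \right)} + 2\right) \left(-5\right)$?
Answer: $7944$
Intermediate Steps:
$W{\left(C \right)} = 6 + 2 C^{2}$ ($W{\left(C \right)} = \left(C^{2} + C^{2}\right) + 6 = 2 C^{2} + 6 = 6 + 2 C^{2}$)
$s{\left(N,P \right)} = -80$ ($s{\left(N,P \right)} = \left(\left(6 + 2 \cdot 2^{2}\right) + 2\right) \left(-5\right) = \left(\left(6 + 2 \cdot 4\right) + 2\right) \left(-5\right) = \left(\left(6 + 8\right) + 2\right) \left(-5\right) = \left(14 + 2\right) \left(-5\right) = 16 \left(-5\right) = -80$)
$8024 + s{\left(101,164 \right)} = 8024 - 80 = 7944$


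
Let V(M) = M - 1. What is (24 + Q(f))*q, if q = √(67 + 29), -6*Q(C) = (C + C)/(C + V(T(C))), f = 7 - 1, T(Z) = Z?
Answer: 1048*√6/11 ≈ 233.37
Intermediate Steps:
f = 6
V(M) = -1 + M
Q(C) = -C/(3*(-1 + 2*C)) (Q(C) = -(C + C)/(6*(C + (-1 + C))) = -2*C/(6*(-1 + 2*C)) = -C/(3*(-1 + 2*C)))
q = 4*√6 (q = √96 = 4*√6 ≈ 9.7980)
(24 + Q(f))*q = (24 - 1*6/(-3 + 6*6))*(4*√6) = (24 - 1*6/(-3 + 36))*(4*√6) = (24 - 1*6/33)*(4*√6) = (24 - 1*6*1/33)*(4*√6) = (24 - 2/11)*(4*√6) = 262*(4*√6)/11 = 1048*√6/11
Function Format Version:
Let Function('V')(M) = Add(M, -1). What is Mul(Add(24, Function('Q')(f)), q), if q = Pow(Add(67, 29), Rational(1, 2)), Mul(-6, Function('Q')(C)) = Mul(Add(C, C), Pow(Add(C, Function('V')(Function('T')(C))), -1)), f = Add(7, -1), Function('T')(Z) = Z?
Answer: Mul(Rational(1048, 11), Pow(6, Rational(1, 2))) ≈ 233.37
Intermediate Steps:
f = 6
Function('V')(M) = Add(-1, M)
Function('Q')(C) = Mul(Rational(-1, 3), C, Pow(Add(-1, Mul(2, C)), -1)) (Function('Q')(C) = Mul(Rational(-1, 6), Mul(Add(C, C), Pow(Add(C, Add(-1, C)), -1))) = Mul(Rational(-1, 6), Mul(Mul(2, C), Pow(Add(-1, Mul(2, C)), -1))) = Mul(Rational(-1, 6), Mul(2, C, Pow(Add(-1, Mul(2, C)), -1))) = Mul(Rational(-1, 3), C, Pow(Add(-1, Mul(2, C)), -1)))
q = Mul(4, Pow(6, Rational(1, 2))) (q = Pow(96, Rational(1, 2)) = Mul(4, Pow(6, Rational(1, 2))) ≈ 9.7980)
Mul(Add(24, Function('Q')(f)), q) = Mul(Add(24, Mul(-1, 6, Pow(Add(-3, Mul(6, 6)), -1))), Mul(4, Pow(6, Rational(1, 2)))) = Mul(Add(24, Mul(-1, 6, Pow(Add(-3, 36), -1))), Mul(4, Pow(6, Rational(1, 2)))) = Mul(Add(24, Mul(-1, 6, Pow(33, -1))), Mul(4, Pow(6, Rational(1, 2)))) = Mul(Add(24, Mul(-1, 6, Rational(1, 33))), Mul(4, Pow(6, Rational(1, 2)))) = Mul(Add(24, Rational(-2, 11)), Mul(4, Pow(6, Rational(1, 2)))) = Mul(Rational(262, 11), Mul(4, Pow(6, Rational(1, 2)))) = Mul(Rational(1048, 11), Pow(6, Rational(1, 2)))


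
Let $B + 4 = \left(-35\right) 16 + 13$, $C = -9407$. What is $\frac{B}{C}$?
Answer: $\frac{551}{9407} \approx 0.058573$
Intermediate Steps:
$B = -551$ ($B = -4 + \left(\left(-35\right) 16 + 13\right) = -4 + \left(-560 + 13\right) = -4 - 547 = -551$)
$\frac{B}{C} = - \frac{551}{-9407} = \left(-551\right) \left(- \frac{1}{9407}\right) = \frac{551}{9407}$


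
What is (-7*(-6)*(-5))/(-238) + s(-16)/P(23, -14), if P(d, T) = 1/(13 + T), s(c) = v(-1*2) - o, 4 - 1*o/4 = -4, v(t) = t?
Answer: 593/17 ≈ 34.882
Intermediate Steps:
o = 32 (o = 16 - 4*(-4) = 16 + 16 = 32)
s(c) = -34 (s(c) = -1*2 - 1*32 = -2 - 32 = -34)
(-7*(-6)*(-5))/(-238) + s(-16)/P(23, -14) = (-7*(-6)*(-5))/(-238) - 34/(1/(13 - 14)) = (42*(-5))*(-1/238) - 34/(1/(-1)) = -210*(-1/238) - 34/(-1) = 15/17 - 34*(-1) = 15/17 + 34 = 593/17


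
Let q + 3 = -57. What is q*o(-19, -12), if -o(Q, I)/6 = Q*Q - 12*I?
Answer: 181800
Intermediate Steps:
q = -60 (q = -3 - 57 = -60)
o(Q, I) = -6*Q² + 72*I (o(Q, I) = -6*(Q*Q - 12*I) = -6*(Q² - 12*I) = -6*Q² + 72*I)
q*o(-19, -12) = -60*(-6*(-19)² + 72*(-12)) = -60*(-6*361 - 864) = -60*(-2166 - 864) = -60*(-3030) = 181800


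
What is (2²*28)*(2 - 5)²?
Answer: 1008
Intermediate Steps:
(2²*28)*(2 - 5)² = (4*28)*(-3)² = 112*9 = 1008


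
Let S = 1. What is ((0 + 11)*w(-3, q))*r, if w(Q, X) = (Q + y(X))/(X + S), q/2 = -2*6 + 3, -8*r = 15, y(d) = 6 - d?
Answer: 3465/136 ≈ 25.478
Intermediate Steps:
r = -15/8 (r = -⅛*15 = -15/8 ≈ -1.8750)
q = -18 (q = 2*(-2*6 + 3) = 2*(-12 + 3) = 2*(-9) = -18)
w(Q, X) = (6 + Q - X)/(1 + X) (w(Q, X) = (Q + (6 - X))/(X + 1) = (6 + Q - X)/(1 + X))
((0 + 11)*w(-3, q))*r = ((0 + 11)*((6 - 3 - 1*(-18))/(1 - 18)))*(-15/8) = (11*((6 - 3 + 18)/(-17)))*(-15/8) = (11*(-1/17*21))*(-15/8) = (11*(-21/17))*(-15/8) = -231/17*(-15/8) = 3465/136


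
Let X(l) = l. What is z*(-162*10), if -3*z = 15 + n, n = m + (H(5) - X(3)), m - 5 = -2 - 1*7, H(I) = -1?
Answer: 3780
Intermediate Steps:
m = -4 (m = 5 + (-2 - 1*7) = 5 + (-2 - 7) = 5 - 9 = -4)
n = -8 (n = -4 + (-1 - 1*3) = -4 + (-1 - 3) = -4 - 4 = -8)
z = -7/3 (z = -(15 - 8)/3 = -⅓*7 = -7/3 ≈ -2.3333)
z*(-162*10) = -(-378)*10 = -7/3*(-1620) = 3780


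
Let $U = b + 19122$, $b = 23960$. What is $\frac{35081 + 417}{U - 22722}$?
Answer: $\frac{17749}{10180} \approx 1.7435$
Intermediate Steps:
$U = 43082$ ($U = 23960 + 19122 = 43082$)
$\frac{35081 + 417}{U - 22722} = \frac{35081 + 417}{43082 - 22722} = \frac{35498}{20360} = 35498 \cdot \frac{1}{20360} = \frac{17749}{10180}$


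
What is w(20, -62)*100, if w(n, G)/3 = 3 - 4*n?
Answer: -23100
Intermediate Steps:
w(n, G) = 9 - 12*n (w(n, G) = 3*(3 - 4*n) = 9 - 12*n)
w(20, -62)*100 = (9 - 12*20)*100 = (9 - 240)*100 = -231*100 = -23100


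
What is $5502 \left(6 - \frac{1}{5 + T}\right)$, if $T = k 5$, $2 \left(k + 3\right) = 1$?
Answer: $\frac{168728}{5} \approx 33746.0$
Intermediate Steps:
$k = - \frac{5}{2}$ ($k = -3 + \frac{1}{2} \cdot 1 = -3 + \frac{1}{2} = - \frac{5}{2} \approx -2.5$)
$T = - \frac{25}{2}$ ($T = \left(- \frac{5}{2}\right) 5 = - \frac{25}{2} \approx -12.5$)
$5502 \left(6 - \frac{1}{5 + T}\right) = 5502 \left(6 - \frac{1}{5 - \frac{25}{2}}\right) = 5502 \left(6 - \frac{1}{- \frac{15}{2}}\right) = 5502 \left(6 - - \frac{2}{15}\right) = 5502 \left(6 + \frac{2}{15}\right) = 5502 \cdot \frac{92}{15} = \frac{168728}{5}$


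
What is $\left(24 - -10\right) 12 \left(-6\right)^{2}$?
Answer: $14688$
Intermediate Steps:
$\left(24 - -10\right) 12 \left(-6\right)^{2} = \left(24 + 10\right) 12 \cdot 36 = 34 \cdot 12 \cdot 36 = 408 \cdot 36 = 14688$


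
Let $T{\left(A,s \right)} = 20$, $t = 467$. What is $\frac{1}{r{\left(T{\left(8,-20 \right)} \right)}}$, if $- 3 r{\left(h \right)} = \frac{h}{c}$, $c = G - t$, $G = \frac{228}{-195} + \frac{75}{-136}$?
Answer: $\frac{12430473}{176800} \approx 70.308$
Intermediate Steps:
$G = - \frac{15211}{8840}$ ($G = 228 \left(- \frac{1}{195}\right) + 75 \left(- \frac{1}{136}\right) = - \frac{76}{65} - \frac{75}{136} = - \frac{15211}{8840} \approx -1.7207$)
$c = - \frac{4143491}{8840}$ ($c = - \frac{15211}{8840} - 467 = - \frac{4143491}{8840} \approx -468.72$)
$r{\left(h \right)} = \frac{8840 h}{12430473}$ ($r{\left(h \right)} = - \frac{h \frac{1}{- \frac{4143491}{8840}}}{3} = - \frac{h \left(- \frac{8840}{4143491}\right)}{3} = - \frac{\left(- \frac{8840}{4143491}\right) h}{3} = \frac{8840 h}{12430473}$)
$\frac{1}{r{\left(T{\left(8,-20 \right)} \right)}} = \frac{1}{\frac{8840}{12430473} \cdot 20} = \frac{1}{\frac{176800}{12430473}} = \frac{12430473}{176800}$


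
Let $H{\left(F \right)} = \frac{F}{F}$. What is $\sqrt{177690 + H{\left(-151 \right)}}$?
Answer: $\sqrt{177691} \approx 421.53$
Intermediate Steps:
$H{\left(F \right)} = 1$
$\sqrt{177690 + H{\left(-151 \right)}} = \sqrt{177690 + 1} = \sqrt{177691}$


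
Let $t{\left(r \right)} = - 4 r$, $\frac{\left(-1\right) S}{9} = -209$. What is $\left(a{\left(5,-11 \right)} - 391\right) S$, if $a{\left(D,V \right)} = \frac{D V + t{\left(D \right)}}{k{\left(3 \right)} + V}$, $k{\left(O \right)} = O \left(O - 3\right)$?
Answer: $-722646$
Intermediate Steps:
$S = 1881$ ($S = \left(-9\right) \left(-209\right) = 1881$)
$k{\left(O \right)} = O \left(-3 + O\right)$
$a{\left(D,V \right)} = \frac{- 4 D + D V}{V}$ ($a{\left(D,V \right)} = \frac{D V - 4 D}{3 \left(-3 + 3\right) + V} = \frac{- 4 D + D V}{3 \cdot 0 + V} = \frac{- 4 D + D V}{0 + V} = \frac{- 4 D + D V}{V}$)
$\left(a{\left(5,-11 \right)} - 391\right) S = \left(\frac{5 \left(-4 - 11\right)}{-11} - 391\right) 1881 = \left(5 \left(- \frac{1}{11}\right) \left(-15\right) - 391\right) 1881 = \left(\frac{75}{11} - 391\right) 1881 = \left(- \frac{4226}{11}\right) 1881 = -722646$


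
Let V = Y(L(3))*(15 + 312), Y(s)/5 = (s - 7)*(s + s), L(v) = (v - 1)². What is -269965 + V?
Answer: -309205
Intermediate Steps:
L(v) = (-1 + v)²
Y(s) = 10*s*(-7 + s) (Y(s) = 5*((s - 7)*(s + s)) = 5*((-7 + s)*(2*s)) = 5*(2*s*(-7 + s)) = 10*s*(-7 + s))
V = -39240 (V = (10*(-1 + 3)²*(-7 + (-1 + 3)²))*(15 + 312) = (10*2²*(-7 + 2²))*327 = (10*4*(-7 + 4))*327 = (10*4*(-3))*327 = -120*327 = -39240)
-269965 + V = -269965 - 39240 = -309205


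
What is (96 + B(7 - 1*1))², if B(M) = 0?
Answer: 9216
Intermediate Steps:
(96 + B(7 - 1*1))² = (96 + 0)² = 96² = 9216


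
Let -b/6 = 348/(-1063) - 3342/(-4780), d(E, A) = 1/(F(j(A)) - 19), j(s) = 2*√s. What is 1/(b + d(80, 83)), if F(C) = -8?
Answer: -34297695/77779078 ≈ -0.44096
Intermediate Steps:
d(E, A) = -1/27 (d(E, A) = 1/(-8 - 19) = 1/(-27) = -1/27)
b = -2833659/1270285 (b = -6*(348/(-1063) - 3342/(-4780)) = -6*(348*(-1/1063) - 3342*(-1/4780)) = -6*(-348/1063 + 1671/2390) = -6*944553/2540570 = -2833659/1270285 ≈ -2.2307)
1/(b + d(80, 83)) = 1/(-2833659/1270285 - 1/27) = 1/(-77779078/34297695) = -34297695/77779078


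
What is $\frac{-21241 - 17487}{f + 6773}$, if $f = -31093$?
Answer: $\frac{4841}{3040} \approx 1.5924$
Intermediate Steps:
$\frac{-21241 - 17487}{f + 6773} = \frac{-21241 - 17487}{-31093 + 6773} = - \frac{38728}{-24320} = \left(-38728\right) \left(- \frac{1}{24320}\right) = \frac{4841}{3040}$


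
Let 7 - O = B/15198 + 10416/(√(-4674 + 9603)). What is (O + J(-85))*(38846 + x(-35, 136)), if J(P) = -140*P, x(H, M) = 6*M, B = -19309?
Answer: 3589051959745/7599 - 4442144*√4929/53 ≈ 4.6642e+8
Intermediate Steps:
O = 125695/15198 - 112*√4929/53 (O = 7 - (-19309/15198 + 10416/(√(-4674 + 9603))) = 7 - (-19309*1/15198 + 10416/(√4929)) = 7 - (-19309/15198 + 10416*(√4929/4929)) = 7 - (-19309/15198 + 112*√4929/53) = 7 + (19309/15198 - 112*√4929/53) = 125695/15198 - 112*√4929/53 ≈ -140.09)
(O + J(-85))*(38846 + x(-35, 136)) = ((125695/15198 - 112*√4929/53) - 140*(-85))*(38846 + 6*136) = ((125695/15198 - 112*√4929/53) + 11900)*(38846 + 816) = (180981895/15198 - 112*√4929/53)*39662 = 3589051959745/7599 - 4442144*√4929/53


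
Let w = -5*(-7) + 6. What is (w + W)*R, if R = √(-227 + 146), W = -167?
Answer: -1134*I ≈ -1134.0*I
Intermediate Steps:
R = 9*I (R = √(-81) = 9*I ≈ 9.0*I)
w = 41 (w = 35 + 6 = 41)
(w + W)*R = (41 - 167)*(9*I) = -1134*I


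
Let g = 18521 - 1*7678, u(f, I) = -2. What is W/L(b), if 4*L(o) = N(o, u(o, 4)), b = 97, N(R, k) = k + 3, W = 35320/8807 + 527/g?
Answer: 1550464196/95494301 ≈ 16.236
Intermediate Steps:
g = 10843 (g = 18521 - 7678 = 10843)
W = 387616049/95494301 (W = 35320/8807 + 527/10843 = 387616049/95494301 ≈ 4.0591)
N(R, k) = 3 + k
L(o) = ¼ (L(o) = (3 - 2)/4 = (¼)*1 = ¼)
W/L(b) = 387616049/(95494301*(¼)) = (387616049/95494301)*4 = 1550464196/95494301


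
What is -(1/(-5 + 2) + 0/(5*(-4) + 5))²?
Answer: -⅑ ≈ -0.11111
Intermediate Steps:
-(1/(-5 + 2) + 0/(5*(-4) + 5))² = -(1/(-3) + 0/(-20 + 5))² = -(-⅓ + 0/(-15))² = -(-⅓ - 1/15*0)² = -(-⅓ + 0)² = -(-⅓)² = -1*⅑ = -⅑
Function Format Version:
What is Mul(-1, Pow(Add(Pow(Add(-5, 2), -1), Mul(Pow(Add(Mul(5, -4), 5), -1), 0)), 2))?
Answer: Rational(-1, 9) ≈ -0.11111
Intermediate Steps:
Mul(-1, Pow(Add(Pow(Add(-5, 2), -1), Mul(Pow(Add(Mul(5, -4), 5), -1), 0)), 2)) = Mul(-1, Pow(Add(Pow(-3, -1), Mul(Pow(Add(-20, 5), -1), 0)), 2)) = Mul(-1, Pow(Add(Rational(-1, 3), Mul(Pow(-15, -1), 0)), 2)) = Mul(-1, Pow(Add(Rational(-1, 3), Mul(Rational(-1, 15), 0)), 2)) = Mul(-1, Pow(Add(Rational(-1, 3), 0), 2)) = Mul(-1, Pow(Rational(-1, 3), 2)) = Mul(-1, Rational(1, 9)) = Rational(-1, 9)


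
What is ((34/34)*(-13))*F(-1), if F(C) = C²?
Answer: -13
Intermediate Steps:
((34/34)*(-13))*F(-1) = ((34/34)*(-13))*(-1)² = ((34*(1/34))*(-13))*1 = (1*(-13))*1 = -13*1 = -13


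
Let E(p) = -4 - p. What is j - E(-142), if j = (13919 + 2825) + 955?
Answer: 17561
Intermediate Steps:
j = 17699 (j = 16744 + 955 = 17699)
j - E(-142) = 17699 - (-4 - 1*(-142)) = 17699 - (-4 + 142) = 17699 - 1*138 = 17699 - 138 = 17561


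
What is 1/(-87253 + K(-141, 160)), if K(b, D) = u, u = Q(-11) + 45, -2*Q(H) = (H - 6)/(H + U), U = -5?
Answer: -32/2790673 ≈ -1.1467e-5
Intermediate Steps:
Q(H) = -(-6 + H)/(2*(-5 + H)) (Q(H) = -(H - 6)/(2*(H - 5)) = -(-6 + H)/(2*(-5 + H)))
u = 1423/32 (u = (6 - 1*(-11))/(2*(-5 - 11)) + 45 = (½)*(6 + 11)/(-16) + 45 = (½)*(-1/16)*17 + 45 = -17/32 + 45 = 1423/32 ≈ 44.469)
K(b, D) = 1423/32
1/(-87253 + K(-141, 160)) = 1/(-87253 + 1423/32) = 1/(-2790673/32) = -32/2790673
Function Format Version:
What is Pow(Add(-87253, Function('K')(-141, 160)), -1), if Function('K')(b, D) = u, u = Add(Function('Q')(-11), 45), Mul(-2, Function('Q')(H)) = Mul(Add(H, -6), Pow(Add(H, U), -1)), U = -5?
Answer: Rational(-32, 2790673) ≈ -1.1467e-5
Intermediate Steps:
Function('Q')(H) = Mul(Rational(-1, 2), Pow(Add(-5, H), -1), Add(-6, H)) (Function('Q')(H) = Mul(Rational(-1, 2), Mul(Add(H, -6), Pow(Add(H, -5), -1))) = Mul(Rational(-1, 2), Mul(Add(-6, H), Pow(Add(-5, H), -1))) = Mul(Rational(-1, 2), Mul(Pow(Add(-5, H), -1), Add(-6, H))) = Mul(Rational(-1, 2), Pow(Add(-5, H), -1), Add(-6, H)))
u = Rational(1423, 32) (u = Add(Mul(Rational(1, 2), Pow(Add(-5, -11), -1), Add(6, Mul(-1, -11))), 45) = Add(Mul(Rational(1, 2), Pow(-16, -1), Add(6, 11)), 45) = Add(Mul(Rational(1, 2), Rational(-1, 16), 17), 45) = Add(Rational(-17, 32), 45) = Rational(1423, 32) ≈ 44.469)
Function('K')(b, D) = Rational(1423, 32)
Pow(Add(-87253, Function('K')(-141, 160)), -1) = Pow(Add(-87253, Rational(1423, 32)), -1) = Pow(Rational(-2790673, 32), -1) = Rational(-32, 2790673)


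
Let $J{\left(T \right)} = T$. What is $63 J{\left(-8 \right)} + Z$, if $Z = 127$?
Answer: $-377$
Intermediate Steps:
$63 J{\left(-8 \right)} + Z = 63 \left(-8\right) + 127 = -504 + 127 = -377$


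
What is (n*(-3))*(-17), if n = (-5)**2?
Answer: 1275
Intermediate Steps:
n = 25
(n*(-3))*(-17) = (25*(-3))*(-17) = -75*(-17) = 1275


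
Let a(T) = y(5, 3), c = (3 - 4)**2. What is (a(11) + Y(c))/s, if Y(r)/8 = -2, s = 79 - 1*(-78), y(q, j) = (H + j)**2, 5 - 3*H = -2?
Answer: 112/1413 ≈ 0.079264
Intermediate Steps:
H = 7/3 (H = 5/3 - 1/3*(-2) = 5/3 + 2/3 = 7/3 ≈ 2.3333)
y(q, j) = (7/3 + j)**2
c = 1 (c = (-1)**2 = 1)
a(T) = 256/9 (a(T) = (7 + 3*3)**2/9 = (7 + 9)**2/9 = (1/9)*16**2 = (1/9)*256 = 256/9)
s = 157 (s = 79 + 78 = 157)
Y(r) = -16 (Y(r) = 8*(-2) = -16)
(a(11) + Y(c))/s = (256/9 - 16)/157 = (112/9)*(1/157) = 112/1413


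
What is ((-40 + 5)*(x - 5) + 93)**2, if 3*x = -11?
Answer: 1413721/9 ≈ 1.5708e+5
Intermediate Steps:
x = -11/3 (x = (1/3)*(-11) = -11/3 ≈ -3.6667)
((-40 + 5)*(x - 5) + 93)**2 = ((-40 + 5)*(-11/3 - 5) + 93)**2 = (-35*(-26/3) + 93)**2 = (910/3 + 93)**2 = (1189/3)**2 = 1413721/9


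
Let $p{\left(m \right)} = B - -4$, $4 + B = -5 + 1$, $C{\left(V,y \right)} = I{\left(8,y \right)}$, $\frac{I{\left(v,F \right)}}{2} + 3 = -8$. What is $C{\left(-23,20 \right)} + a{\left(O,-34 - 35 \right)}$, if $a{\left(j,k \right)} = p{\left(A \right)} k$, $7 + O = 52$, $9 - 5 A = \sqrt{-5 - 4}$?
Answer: $254$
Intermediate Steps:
$I{\left(v,F \right)} = -22$ ($I{\left(v,F \right)} = -6 + 2 \left(-8\right) = -6 - 16 = -22$)
$C{\left(V,y \right)} = -22$
$B = -8$ ($B = -4 + \left(-5 + 1\right) = -4 - 4 = -8$)
$A = \frac{9}{5} - \frac{3 i}{5}$ ($A = \frac{9}{5} - \frac{\sqrt{-5 - 4}}{5} = \frac{9}{5} - \frac{\sqrt{-9}}{5} = \frac{9}{5} - \frac{3 i}{5} \approx 1.8 - 0.6 i$)
$p{\left(m \right)} = -4$ ($p{\left(m \right)} = -8 - -4 = -8 + 4 = -4$)
$O = 45$ ($O = -7 + 52 = 45$)
$a{\left(j,k \right)} = - 4 k$
$C{\left(-23,20 \right)} + a{\left(O,-34 - 35 \right)} = -22 - 4 \left(-34 - 35\right) = -22 - -276 = -22 + 276 = 254$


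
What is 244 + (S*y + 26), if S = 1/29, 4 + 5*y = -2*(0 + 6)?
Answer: 39134/145 ≈ 269.89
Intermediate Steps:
y = -16/5 (y = -⅘ + (-2*(0 + 6))/5 = -⅘ + (-2*6)/5 = -⅘ + (⅕)*(-12) = -⅘ - 12/5 = -16/5 ≈ -3.2000)
S = 1/29 ≈ 0.034483
244 + (S*y + 26) = 244 + ((1/29)*(-16/5) + 26) = 244 + (-16/145 + 26) = 244 + 3754/145 = 39134/145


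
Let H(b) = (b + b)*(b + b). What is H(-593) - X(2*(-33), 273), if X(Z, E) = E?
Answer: 1406323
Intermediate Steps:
H(b) = 4*b**2 (H(b) = (2*b)*(2*b) = 4*b**2)
H(-593) - X(2*(-33), 273) = 4*(-593)**2 - 1*273 = 4*351649 - 273 = 1406596 - 273 = 1406323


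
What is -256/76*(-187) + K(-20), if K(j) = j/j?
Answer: 11987/19 ≈ 630.89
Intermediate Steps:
K(j) = 1
-256/76*(-187) + K(-20) = -256/76*(-187) + 1 = -256*1/76*(-187) + 1 = -64/19*(-187) + 1 = 11968/19 + 1 = 11987/19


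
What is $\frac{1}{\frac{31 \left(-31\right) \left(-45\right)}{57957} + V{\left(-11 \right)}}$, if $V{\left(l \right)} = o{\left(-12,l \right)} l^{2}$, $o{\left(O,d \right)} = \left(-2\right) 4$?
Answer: $- \frac{19319}{18686377} \approx -0.0010339$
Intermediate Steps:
$o{\left(O,d \right)} = -8$
$V{\left(l \right)} = - 8 l^{2}$
$\frac{1}{\frac{31 \left(-31\right) \left(-45\right)}{57957} + V{\left(-11 \right)}} = \frac{1}{\frac{31 \left(-31\right) \left(-45\right)}{57957} - 8 \left(-11\right)^{2}} = \frac{1}{\left(-961\right) \left(-45\right) \frac{1}{57957} - 968} = \frac{1}{43245 \cdot \frac{1}{57957} - 968} = \frac{1}{\frac{14415}{19319} - 968} = \frac{1}{- \frac{18686377}{19319}} = - \frac{19319}{18686377}$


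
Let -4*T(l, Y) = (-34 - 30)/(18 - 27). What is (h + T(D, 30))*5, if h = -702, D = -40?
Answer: -31670/9 ≈ -3518.9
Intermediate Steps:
T(l, Y) = -16/9 (T(l, Y) = -(-34 - 30)/(4*(18 - 27)) = -(-16)/(-9) = -(-16)*(-1)/9 = -¼*64/9 = -16/9)
(h + T(D, 30))*5 = (-702 - 16/9)*5 = -6334/9*5 = -31670/9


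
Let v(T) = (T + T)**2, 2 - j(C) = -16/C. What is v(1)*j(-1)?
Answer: -56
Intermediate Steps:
j(C) = 2 + 16/C (j(C) = 2 - (-16)/C = 2 + 16/C)
v(T) = 4*T**2 (v(T) = (2*T)**2 = 4*T**2)
v(1)*j(-1) = (4*1**2)*(2 + 16/(-1)) = (4*1)*(2 + 16*(-1)) = 4*(2 - 16) = 4*(-14) = -56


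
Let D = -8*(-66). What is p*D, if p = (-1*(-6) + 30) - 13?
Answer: 12144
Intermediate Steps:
D = 528
p = 23 (p = (6 + 30) - 13 = 36 - 13 = 23)
p*D = 23*528 = 12144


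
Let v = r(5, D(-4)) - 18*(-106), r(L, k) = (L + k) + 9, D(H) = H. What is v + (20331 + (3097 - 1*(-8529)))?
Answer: 33875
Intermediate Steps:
r(L, k) = 9 + L + k
v = 1918 (v = (9 + 5 - 4) - 18*(-106) = 10 + 1908 = 1918)
v + (20331 + (3097 - 1*(-8529))) = 1918 + (20331 + (3097 - 1*(-8529))) = 1918 + (20331 + (3097 + 8529)) = 1918 + (20331 + 11626) = 1918 + 31957 = 33875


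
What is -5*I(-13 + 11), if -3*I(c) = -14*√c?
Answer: -70*I*√2/3 ≈ -32.998*I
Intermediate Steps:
I(c) = 14*√c/3 (I(c) = -(-14)*√c/3 = 14*√c/3)
-5*I(-13 + 11) = -70*√(-13 + 11)/3 = -70*√(-2)/3 = -70*I*√2/3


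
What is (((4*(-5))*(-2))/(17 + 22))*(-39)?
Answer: -40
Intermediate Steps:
(((4*(-5))*(-2))/(17 + 22))*(-39) = ((-20*(-2))/39)*(-39) = ((1/39)*40)*(-39) = (40/39)*(-39) = -40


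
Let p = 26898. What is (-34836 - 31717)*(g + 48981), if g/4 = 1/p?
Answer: -43841487331463/13449 ≈ -3.2598e+9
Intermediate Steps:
g = 2/13449 (g = 4/26898 = 4*(1/26898) = 2/13449 ≈ 0.00014871)
(-34836 - 31717)*(g + 48981) = (-34836 - 31717)*(2/13449 + 48981) = -66553*658745471/13449 = -43841487331463/13449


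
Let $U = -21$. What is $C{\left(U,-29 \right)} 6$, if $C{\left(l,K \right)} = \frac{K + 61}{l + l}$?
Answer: $- \frac{32}{7} \approx -4.5714$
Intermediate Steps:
$C{\left(l,K \right)} = \frac{61 + K}{2 l}$
$C{\left(U,-29 \right)} 6 = \frac{61 - 29}{2 \left(-21\right)} 6 = \frac{1}{2} \left(- \frac{1}{21}\right) 32 \cdot 6 = \left(- \frac{16}{21}\right) 6 = - \frac{32}{7}$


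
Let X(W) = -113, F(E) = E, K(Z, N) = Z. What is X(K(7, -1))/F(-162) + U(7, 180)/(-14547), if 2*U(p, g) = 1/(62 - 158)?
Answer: 17533993/25137216 ≈ 0.69753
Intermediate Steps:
U(p, g) = -1/192 (U(p, g) = 1/(2*(62 - 158)) = (½)/(-96) = (½)*(-1/96) = -1/192)
X(K(7, -1))/F(-162) + U(7, 180)/(-14547) = -113/(-162) - 1/192/(-14547) = -113*(-1/162) - 1/192*(-1/14547) = 113/162 + 1/2793024 = 17533993/25137216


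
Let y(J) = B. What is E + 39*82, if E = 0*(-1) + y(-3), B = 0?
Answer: 3198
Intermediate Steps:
y(J) = 0
E = 0 (E = 0*(-1) + 0 = 0 + 0 = 0)
E + 39*82 = 0 + 39*82 = 0 + 3198 = 3198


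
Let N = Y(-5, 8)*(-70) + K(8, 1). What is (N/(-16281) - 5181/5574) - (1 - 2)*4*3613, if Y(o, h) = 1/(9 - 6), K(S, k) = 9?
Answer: 1311438976921/90750294 ≈ 14451.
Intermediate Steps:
Y(o, h) = ⅓ (Y(o, h) = 1/3 = ⅓)
N = -43/3 (N = (⅓)*(-70) + 9 = -70/3 + 9 = -43/3 ≈ -14.333)
(N/(-16281) - 5181/5574) - (1 - 2)*4*3613 = (-43/3/(-16281) - 5181/5574) - (1 - 2)*4*3613 = (-43/3*(-1/16281) - 5181*1/5574) - (-1*4)*3613 = (43/48843 - 1727/1858) - (-4)*3613 = -84271967/90750294 - 1*(-14452) = -84271967/90750294 + 14452 = 1311438976921/90750294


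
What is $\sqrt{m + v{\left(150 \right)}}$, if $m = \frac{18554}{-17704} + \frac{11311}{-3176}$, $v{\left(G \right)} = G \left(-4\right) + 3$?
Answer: $\frac{i \sqrt{7429822601720074}}{3514244} \approx 24.528 i$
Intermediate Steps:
$v{\left(G \right)} = 3 - 4 G$ ($v{\left(G \right)} = - 4 G + 3 = 3 - 4 G$)
$m = - \frac{32397181}{7028488}$ ($m = 18554 \left(- \frac{1}{17704}\right) + 11311 \left(- \frac{1}{3176}\right) = - \frac{9277}{8852} - \frac{11311}{3176} = - \frac{32397181}{7028488} \approx -4.6094$)
$\sqrt{m + v{\left(150 \right)}} = \sqrt{- \frac{32397181}{7028488} + \left(3 - 600\right)} = \sqrt{- \frac{32397181}{7028488} - 597} = \sqrt{- \frac{4228404517}{7028488}} = \frac{i \sqrt{7429822601720074}}{3514244}$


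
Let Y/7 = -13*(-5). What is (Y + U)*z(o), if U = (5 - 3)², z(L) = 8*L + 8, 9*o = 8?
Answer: 6936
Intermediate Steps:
o = 8/9 (o = (⅑)*8 = 8/9 ≈ 0.88889)
z(L) = 8 + 8*L
Y = 455 (Y = 7*(-13*(-5)) = 7*65 = 455)
U = 4 (U = 2² = 4)
(Y + U)*z(o) = (455 + 4)*(8 + 8*(8/9)) = 459*(8 + 64/9) = 459*(136/9) = 6936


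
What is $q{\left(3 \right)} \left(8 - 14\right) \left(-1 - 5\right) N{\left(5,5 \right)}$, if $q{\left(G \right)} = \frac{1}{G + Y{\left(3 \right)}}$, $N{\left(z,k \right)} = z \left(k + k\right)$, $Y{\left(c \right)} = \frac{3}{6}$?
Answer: $\frac{3600}{7} \approx 514.29$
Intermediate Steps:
$Y{\left(c \right)} = \frac{1}{2}$ ($Y{\left(c \right)} = 3 \cdot \frac{1}{6} = \frac{1}{2}$)
$N{\left(z,k \right)} = 2 k z$ ($N{\left(z,k \right)} = z 2 k = 2 k z$)
$q{\left(G \right)} = \frac{1}{\frac{1}{2} + G}$ ($q{\left(G \right)} = \frac{1}{G + \frac{1}{2}} = \frac{1}{\frac{1}{2} + G}$)
$q{\left(3 \right)} \left(8 - 14\right) \left(-1 - 5\right) N{\left(5,5 \right)} = \frac{2}{1 + 2 \cdot 3} \left(8 - 14\right) \left(-1 - 5\right) 2 \cdot 5 \cdot 5 = \frac{2}{1 + 6} \left(-6\right) \left(\left(-6\right) 50\right) = \frac{2}{7} \left(-6\right) \left(-300\right) = \left(- \frac{12}{7}\right) \left(-300\right) = \frac{3600}{7}$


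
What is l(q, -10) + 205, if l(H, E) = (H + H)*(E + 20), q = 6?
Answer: 325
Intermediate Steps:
l(H, E) = 2*H*(20 + E) (l(H, E) = (2*H)*(20 + E) = 2*H*(20 + E))
l(q, -10) + 205 = 2*6*(20 - 10) + 205 = 2*6*10 + 205 = 120 + 205 = 325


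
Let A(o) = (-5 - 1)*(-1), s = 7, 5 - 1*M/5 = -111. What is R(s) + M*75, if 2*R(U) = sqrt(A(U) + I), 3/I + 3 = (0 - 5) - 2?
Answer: 43500 + sqrt(570)/20 ≈ 43501.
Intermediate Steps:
M = 580 (M = 25 - 5*(-111) = 25 + 555 = 580)
A(o) = 6 (A(o) = -6*(-1) = 6)
I = -3/10 (I = 3/(-3 + ((0 - 5) - 2)) = 3/(-3 + (-5 - 2)) = 3/(-3 - 7) = 3/(-10) = 3*(-1/10) = -3/10 ≈ -0.30000)
R(U) = sqrt(570)/20 (R(U) = sqrt(6 - 3/10)/2 = sqrt(57/10)/2 = (sqrt(570)/10)/2 = sqrt(570)/20)
R(s) + M*75 = sqrt(570)/20 + 580*75 = sqrt(570)/20 + 43500 = 43500 + sqrt(570)/20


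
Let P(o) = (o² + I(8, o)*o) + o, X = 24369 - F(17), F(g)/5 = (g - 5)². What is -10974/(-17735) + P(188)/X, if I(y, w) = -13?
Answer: 846339806/419415015 ≈ 2.0179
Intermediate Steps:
F(g) = 5*(-5 + g)² (F(g) = 5*(g - 5)² = 5*(-5 + g)²)
X = 23649 (X = 24369 - 5*(-5 + 17)² = 24369 - 5*12² = 24369 - 5*144 = 24369 - 1*720 = 24369 - 720 = 23649)
P(o) = o² - 12*o (P(o) = (o² - 13*o) + o = o² - 12*o)
-10974/(-17735) + P(188)/X = -10974/(-17735) + (188*(-12 + 188))/23649 = -10974*(-1/17735) + (188*176)*(1/23649) = 10974/17735 + 33088*(1/23649) = 10974/17735 + 33088/23649 = 846339806/419415015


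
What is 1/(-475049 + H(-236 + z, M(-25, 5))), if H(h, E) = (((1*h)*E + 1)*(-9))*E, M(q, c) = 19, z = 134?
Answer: -1/143822 ≈ -6.9530e-6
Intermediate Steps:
H(h, E) = E*(-9 - 9*E*h) (H(h, E) = ((h*E + 1)*(-9))*E = ((E*h + 1)*(-9))*E = ((1 + E*h)*(-9))*E = (-9 - 9*E*h)*E = E*(-9 - 9*E*h))
1/(-475049 + H(-236 + z, M(-25, 5))) = 1/(-475049 - 9*19*(1 + 19*(-236 + 134))) = 1/(-475049 - 9*19*(1 + 19*(-102))) = 1/(-475049 - 9*19*(1 - 1938)) = 1/(-475049 - 9*19*(-1937)) = 1/(-475049 + 331227) = 1/(-143822) = -1/143822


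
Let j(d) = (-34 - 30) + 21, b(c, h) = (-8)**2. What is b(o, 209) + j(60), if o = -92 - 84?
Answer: 21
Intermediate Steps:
o = -176
b(c, h) = 64
j(d) = -43 (j(d) = -64 + 21 = -43)
b(o, 209) + j(60) = 64 - 43 = 21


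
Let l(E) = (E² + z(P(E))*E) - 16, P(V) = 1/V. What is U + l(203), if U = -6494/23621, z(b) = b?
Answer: 973036980/23621 ≈ 41194.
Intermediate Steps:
P(V) = 1/V
l(E) = -15 + E² (l(E) = (E² + E/E) - 16 = (E² + 1) - 16 = (1 + E²) - 16 = -15 + E²)
U = -6494/23621 (U = -6494*1/23621 = -6494/23621 ≈ -0.27492)
U + l(203) = -6494/23621 + (-15 + 203²) = -6494/23621 + (-15 + 41209) = -6494/23621 + 41194 = 973036980/23621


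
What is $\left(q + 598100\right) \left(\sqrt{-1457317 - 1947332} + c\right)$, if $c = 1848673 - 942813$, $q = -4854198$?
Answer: $-3855428934280 - 4256098 i \sqrt{3404649} \approx -3.8554 \cdot 10^{12} - 7.8532 \cdot 10^{9} i$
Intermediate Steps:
$c = 905860$ ($c = 1848673 - 942813 = 905860$)
$\left(q + 598100\right) \left(\sqrt{-1457317 - 1947332} + c\right) = \left(-4854198 + 598100\right) \left(\sqrt{-1457317 - 1947332} + 905860\right) = - 4256098 \left(\sqrt{-3404649} + 905860\right) = - 4256098 \left(i \sqrt{3404649} + 905860\right) = - 4256098 \left(905860 + i \sqrt{3404649}\right) = -3855428934280 - 4256098 i \sqrt{3404649}$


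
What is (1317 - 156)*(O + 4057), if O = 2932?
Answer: 8114229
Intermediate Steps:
(1317 - 156)*(O + 4057) = (1317 - 156)*(2932 + 4057) = 1161*6989 = 8114229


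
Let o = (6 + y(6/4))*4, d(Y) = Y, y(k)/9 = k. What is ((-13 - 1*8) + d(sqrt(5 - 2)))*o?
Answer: -1638 + 78*sqrt(3) ≈ -1502.9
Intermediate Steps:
y(k) = 9*k
o = 78 (o = (6 + 9*(6/4))*4 = (6 + 9*(6*(1/4)))*4 = (6 + 9*(3/2))*4 = (6 + 27/2)*4 = (39/2)*4 = 78)
((-13 - 1*8) + d(sqrt(5 - 2)))*o = ((-13 - 1*8) + sqrt(5 - 2))*78 = ((-13 - 8) + sqrt(3))*78 = (-21 + sqrt(3))*78 = -1638 + 78*sqrt(3)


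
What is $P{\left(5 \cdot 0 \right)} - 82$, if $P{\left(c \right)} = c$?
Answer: $-82$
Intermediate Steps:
$P{\left(5 \cdot 0 \right)} - 82 = 5 \cdot 0 - 82 = 0 - 82 = -82$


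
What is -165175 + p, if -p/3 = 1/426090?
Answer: -23459805251/142030 ≈ -1.6518e+5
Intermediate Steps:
p = -1/142030 (p = -3/426090 = -3*1/426090 = -1/142030 ≈ -7.0408e-6)
-165175 + p = -165175 - 1/142030 = -23459805251/142030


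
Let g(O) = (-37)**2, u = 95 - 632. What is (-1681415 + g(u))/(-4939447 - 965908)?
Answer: 1680046/5905355 ≈ 0.28450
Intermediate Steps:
u = -537
g(O) = 1369
(-1681415 + g(u))/(-4939447 - 965908) = (-1681415 + 1369)/(-4939447 - 965908) = -1680046/(-5905355) = -1680046*(-1/5905355) = 1680046/5905355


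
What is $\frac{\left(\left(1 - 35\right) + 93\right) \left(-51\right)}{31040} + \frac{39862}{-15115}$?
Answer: $- \frac{256559503}{93833920} \approx -2.7342$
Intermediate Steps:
$\frac{\left(\left(1 - 35\right) + 93\right) \left(-51\right)}{31040} + \frac{39862}{-15115} = \left(\left(1 - 35\right) + 93\right) \left(-51\right) \frac{1}{31040} + 39862 \left(- \frac{1}{15115}\right) = \left(-34 + 93\right) \left(-51\right) \frac{1}{31040} - \frac{39862}{15115} = 59 \left(-51\right) \frac{1}{31040} - \frac{39862}{15115} = \left(-3009\right) \frac{1}{31040} - \frac{39862}{15115} = - \frac{3009}{31040} - \frac{39862}{15115} = - \frac{256559503}{93833920}$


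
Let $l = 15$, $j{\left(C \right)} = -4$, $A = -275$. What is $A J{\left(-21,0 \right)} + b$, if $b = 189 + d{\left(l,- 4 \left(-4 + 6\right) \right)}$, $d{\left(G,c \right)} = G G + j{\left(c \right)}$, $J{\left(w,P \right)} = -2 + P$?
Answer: $960$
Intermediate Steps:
$d{\left(G,c \right)} = -4 + G^{2}$ ($d{\left(G,c \right)} = G G - 4 = G^{2} - 4 = -4 + G^{2}$)
$b = 410$ ($b = 189 - \left(4 - 15^{2}\right) = 189 + \left(-4 + 225\right) = 189 + 221 = 410$)
$A J{\left(-21,0 \right)} + b = - 275 \left(-2 + 0\right) + 410 = \left(-275\right) \left(-2\right) + 410 = 550 + 410 = 960$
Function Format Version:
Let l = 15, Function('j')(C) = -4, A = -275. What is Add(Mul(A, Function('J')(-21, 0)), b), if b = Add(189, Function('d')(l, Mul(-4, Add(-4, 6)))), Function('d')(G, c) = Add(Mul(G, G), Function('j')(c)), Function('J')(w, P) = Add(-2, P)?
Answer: 960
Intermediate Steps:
Function('d')(G, c) = Add(-4, Pow(G, 2)) (Function('d')(G, c) = Add(Mul(G, G), -4) = Add(Pow(G, 2), -4) = Add(-4, Pow(G, 2)))
b = 410 (b = Add(189, Add(-4, Pow(15, 2))) = Add(189, Add(-4, 225)) = Add(189, 221) = 410)
Add(Mul(A, Function('J')(-21, 0)), b) = Add(Mul(-275, Add(-2, 0)), 410) = Add(Mul(-275, -2), 410) = Add(550, 410) = 960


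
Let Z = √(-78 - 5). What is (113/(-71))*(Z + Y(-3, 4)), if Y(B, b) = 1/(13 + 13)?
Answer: -113/1846 - 113*I*√83/71 ≈ -0.061213 - 14.5*I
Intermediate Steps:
Y(B, b) = 1/26
Z = I*√83 (Z = √(-83) = I*√83 ≈ 9.1104*I)
(113/(-71))*(Z + Y(-3, 4)) = (113/(-71))*(I*√83 + 1/26) = (113*(-1/71))*(1/26 + I*√83) = -113*(1/26 + I*√83)/71 = -113/1846 - 113*I*√83/71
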